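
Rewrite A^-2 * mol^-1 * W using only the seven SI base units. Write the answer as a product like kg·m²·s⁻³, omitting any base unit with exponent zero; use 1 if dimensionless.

kg·m²·s⁻³·A⁻²·mol⁻¹

W = J/s (power = energy per time),
    = kg·m²·s⁻³.
Combining: A⁻²·mol⁻¹·W = A⁻² · mol⁻¹ · (kg·m²·s⁻³) = kg·m²·s⁻³·A⁻²·mol⁻¹.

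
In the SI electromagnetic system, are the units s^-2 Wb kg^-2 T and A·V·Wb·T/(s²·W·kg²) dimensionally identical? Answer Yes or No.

Left side:
  Wb = V·s (flux: a volt is a weber per second),
      = kg·m²·s⁻²·A⁻¹.
  T = Wb/m² (flux density = flux per area),
      = kg·s⁻²·A⁻¹.
  Combining: s⁻²·Wb·kg⁻²·T = s⁻² · (kg·m²·s⁻²·A⁻¹) · kg⁻² · (kg·s⁻²·A⁻¹) = m²·s⁻⁶·A⁻².
Right side:
  W = J/s (power = energy per time),
      = kg·m²·s⁻³.
  So W⁻¹ = kg⁻¹·m⁻²·s³.
  V = W/A (potential = power per current),
      = kg·m²·s⁻³·A⁻¹.
  Wb = V·s (flux: a volt is a weber per second),
      = kg·m²·s⁻²·A⁻¹.
  T = Wb/m² (flux density = flux per area),
      = kg·s⁻²·A⁻¹.
  Combining: s⁻²·A·W⁻¹·kg⁻²·V·Wb·T = s⁻² · A · (kg⁻¹·m⁻²·s³) · kg⁻² · (kg·m²·s⁻³·A⁻¹) · (kg·m²·s⁻²·A⁻¹) · (kg·s⁻²·A⁻¹) = m²·s⁻⁶·A⁻².
Both reduce to m²·s⁻⁶·A⁻².

Yes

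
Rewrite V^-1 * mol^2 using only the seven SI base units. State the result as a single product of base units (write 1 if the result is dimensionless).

kg⁻¹·m⁻²·s³·A·mol²

V = kg·m²·s⁻³·A⁻¹.
So V⁻¹ = kg⁻¹·m⁻²·s³·A.
Combining: V⁻¹·mol² = (kg⁻¹·m⁻²·s³·A) · mol² = kg⁻¹·m⁻²·s³·A·mol².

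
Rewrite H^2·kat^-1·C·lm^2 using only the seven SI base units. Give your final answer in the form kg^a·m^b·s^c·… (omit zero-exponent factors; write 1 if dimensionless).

kg²·m⁴·s⁻²·A⁻³·mol⁻¹·cd²

H = Wb/A (inductance = flux per current),
    = kg·m²·s⁻²·A⁻².
So H² = kg²·m⁴·s⁻⁴·A⁻⁴.
kat = mol/s = s⁻¹·mol (catalytic activity).
So kat⁻¹ = s·mol⁻¹.
C = A·s = s·A (charge = current × time).
lm = cd·sr = cd (luminous flux; sr is dimensionless).
So lm² = cd².
Combining: H²·kat⁻¹·C·lm² = (kg²·m⁴·s⁻⁴·A⁻⁴) · (s·mol⁻¹) · (s·A) · cd² = kg²·m⁴·s⁻²·A⁻³·mol⁻¹·cd².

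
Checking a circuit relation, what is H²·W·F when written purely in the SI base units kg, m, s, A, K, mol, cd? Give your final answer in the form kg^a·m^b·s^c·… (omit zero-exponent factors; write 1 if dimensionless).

H = kg·m²·s⁻²·A⁻².
So H² = kg²·m⁴·s⁻⁴·A⁻⁴.
W = kg·m²·s⁻³.
F = kg⁻¹·m⁻²·s⁴·A².
Combining: H²·W·F = (kg²·m⁴·s⁻⁴·A⁻⁴) · (kg·m²·s⁻³) · (kg⁻¹·m⁻²·s⁴·A²) = kg²·m⁴·s⁻³·A⁻².

kg²·m⁴·s⁻³·A⁻²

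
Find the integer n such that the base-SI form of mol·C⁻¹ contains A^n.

-1

C = A·s = s·A (charge = current × time).
So C⁻¹ = s⁻¹·A⁻¹.
Combining: mol·C⁻¹ = mol · (s⁻¹·A⁻¹) = s⁻¹·A⁻¹·mol.
The exponent of A is -1.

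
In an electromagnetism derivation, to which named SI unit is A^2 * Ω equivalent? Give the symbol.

Ω = kg·m²·s⁻³·A⁻².
Combining: A²·Ω = A² · (kg·m²·s⁻³·A⁻²) = kg·m²·s⁻³.
kg·m²·s⁻³ is the base-SI form of the watt.

W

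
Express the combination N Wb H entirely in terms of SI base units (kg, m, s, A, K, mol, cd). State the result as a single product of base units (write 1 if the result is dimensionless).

kg³·m⁵·s⁻⁶·A⁻³

N = kg·m/s² = kg·m·s⁻² (force = mass × acceleration).
Wb = V·s (flux: a volt is a weber per second),
    = kg·m²·s⁻²·A⁻¹.
H = Wb/A (inductance = flux per current),
    = kg·m²·s⁻²·A⁻².
Combining: N·Wb·H = (kg·m·s⁻²) · (kg·m²·s⁻²·A⁻¹) · (kg·m²·s⁻²·A⁻²) = kg³·m⁵·s⁻⁶·A⁻³.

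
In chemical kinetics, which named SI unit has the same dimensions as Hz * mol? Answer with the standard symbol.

Hz = 1/s = s⁻¹ (frequency is cycles per second).
Combining: Hz·mol = s⁻¹ · mol = s⁻¹·mol.
s⁻¹·mol is the base-SI form of the katal.

kat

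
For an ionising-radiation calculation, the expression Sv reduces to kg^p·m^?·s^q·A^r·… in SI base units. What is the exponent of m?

2

Sv = m²·s⁻².
The exponent of m is 2.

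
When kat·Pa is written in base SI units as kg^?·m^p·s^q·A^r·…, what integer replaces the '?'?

kat = s⁻¹·mol.
Pa = kg·m⁻¹·s⁻².
Combining: kat·Pa = (s⁻¹·mol) · (kg·m⁻¹·s⁻²) = kg·m⁻¹·s⁻³·mol.
The exponent of kg is 1.

1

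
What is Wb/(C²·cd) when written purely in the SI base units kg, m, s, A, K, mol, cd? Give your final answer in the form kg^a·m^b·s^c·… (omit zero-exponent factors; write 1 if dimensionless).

kg·m²·s⁻⁴·A⁻³·cd⁻¹

C = s·A.
So C⁻² = s⁻²·A⁻².
Wb = kg·m²·s⁻²·A⁻¹.
Combining: C⁻²·Wb·cd⁻¹ = (s⁻²·A⁻²) · (kg·m²·s⁻²·A⁻¹) · cd⁻¹ = kg·m²·s⁻⁴·A⁻³·cd⁻¹.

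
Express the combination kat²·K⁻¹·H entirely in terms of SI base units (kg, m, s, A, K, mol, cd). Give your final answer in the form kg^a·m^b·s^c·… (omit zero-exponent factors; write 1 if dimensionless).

kg·m²·s⁻⁴·A⁻²·K⁻¹·mol²

kat = mol/s = s⁻¹·mol (catalytic activity).
So kat² = s⁻²·mol².
H = Wb/A (inductance = flux per current),
    = kg·m²·s⁻²·A⁻².
Combining: kat²·K⁻¹·H = (s⁻²·mol²) · K⁻¹ · (kg·m²·s⁻²·A⁻²) = kg·m²·s⁻⁴·A⁻²·K⁻¹·mol².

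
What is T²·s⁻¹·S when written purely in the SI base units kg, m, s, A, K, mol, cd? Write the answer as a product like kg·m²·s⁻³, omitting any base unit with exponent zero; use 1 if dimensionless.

kg·m⁻²·s⁻²

T = kg·s⁻²·A⁻¹.
So T² = kg²·s⁻⁴·A⁻².
S = kg⁻¹·m⁻²·s³·A².
Combining: T²·s⁻¹·S = (kg²·s⁻⁴·A⁻²) · s⁻¹ · (kg⁻¹·m⁻²·s³·A²) = kg·m⁻²·s⁻².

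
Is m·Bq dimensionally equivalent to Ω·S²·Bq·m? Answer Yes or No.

Left side:
  Bq = 1/s = s⁻¹ (activity is decays per second).
  Combining: m·Bq = m · s⁻¹ = m·s⁻¹.
Right side:
  Ω = V/A (resistance = voltage per current),
      = kg·m²·s⁻³·A⁻².
  S = 1/Ω (conductance is reciprocal resistance),
      = kg⁻¹·m⁻²·s³·A².
  So S² = kg⁻²·m⁻⁴·s⁶·A⁴.
  Bq = 1/s = s⁻¹ (activity is decays per second).
  Combining: Ω·S²·Bq·m = (kg·m²·s⁻³·A⁻²) · (kg⁻²·m⁻⁴·s⁶·A⁴) · s⁻¹ · m = kg⁻¹·m⁻¹·s²·A².
Left is m·s⁻¹; right is kg⁻¹·m⁻¹·s²·A² — different.

No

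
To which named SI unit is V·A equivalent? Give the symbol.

W

V = kg·m²·s⁻³·A⁻¹.
Combining: V·A = (kg·m²·s⁻³·A⁻¹) · A = kg·m²·s⁻³.
kg·m²·s⁻³ is the base-SI form of the watt.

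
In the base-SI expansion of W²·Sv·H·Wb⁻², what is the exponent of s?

-6

W = J/s (power = energy per time),
    = kg·m²·s⁻³.
So W² = kg²·m⁴·s⁻⁶.
Sv = J/kg (equivalent dose = energy per mass),
    = m²·s⁻².
H = Wb/A (inductance = flux per current),
    = kg·m²·s⁻²·A⁻².
Wb = V·s (flux: a volt is a weber per second),
    = kg·m²·s⁻²·A⁻¹.
So Wb⁻² = kg⁻²·m⁻⁴·s⁴·A².
Combining: W²·Sv·H·Wb⁻² = (kg²·m⁴·s⁻⁶) · (m²·s⁻²) · (kg·m²·s⁻²·A⁻²) · (kg⁻²·m⁻⁴·s⁴·A²) = kg·m⁴·s⁻⁶.
The exponent of s is -6.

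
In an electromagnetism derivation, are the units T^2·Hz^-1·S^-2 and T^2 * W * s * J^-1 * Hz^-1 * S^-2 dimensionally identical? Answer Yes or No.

Yes

Left side:
  T = Wb/m² (flux density = flux per area),
      = kg·s⁻²·A⁻¹.
  So T² = kg²·s⁻⁴·A⁻².
  Hz = 1/s = s⁻¹ (frequency is cycles per second).
  So Hz⁻¹ = s.
  S = 1/Ω (conductance is reciprocal resistance),
      = kg⁻¹·m⁻²·s³·A².
  So S⁻² = kg²·m⁴·s⁻⁶·A⁻⁴.
  Combining: T²·Hz⁻¹·S⁻² = (kg²·s⁻⁴·A⁻²) · s · (kg²·m⁴·s⁻⁶·A⁻⁴) = kg⁴·m⁴·s⁻⁹·A⁻⁶.
Right side:
  T = Wb/m² (flux density = flux per area),
      = kg·s⁻²·A⁻¹.
  So T² = kg²·s⁻⁴·A⁻².
  W = J/s (power = energy per time),
      = kg·m²·s⁻³.
  J = N·m (work = force × distance),
      = kg·m²·s⁻².
  So J⁻¹ = kg⁻¹·m⁻²·s².
  Hz = 1/s = s⁻¹ (frequency is cycles per second).
  So Hz⁻¹ = s.
  S = 1/Ω (conductance is reciprocal resistance),
      = kg⁻¹·m⁻²·s³·A².
  So S⁻² = kg²·m⁴·s⁻⁶·A⁻⁴.
  Combining: T²·W·s·J⁻¹·Hz⁻¹·S⁻² = (kg²·s⁻⁴·A⁻²) · (kg·m²·s⁻³) · s · (kg⁻¹·m⁻²·s²) · s · (kg²·m⁴·s⁻⁶·A⁻⁴) = kg⁴·m⁴·s⁻⁹·A⁻⁶.
Both reduce to kg⁴·m⁴·s⁻⁹·A⁻⁶.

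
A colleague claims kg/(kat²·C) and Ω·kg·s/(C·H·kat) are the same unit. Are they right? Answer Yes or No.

No

Left side:
  kat = mol/s = s⁻¹·mol (catalytic activity).
  So kat⁻² = s²·mol⁻².
  C = A·s = s·A (charge = current × time).
  So C⁻¹ = s⁻¹·A⁻¹.
  Combining: kat⁻²·C⁻¹·kg = (s²·mol⁻²) · (s⁻¹·A⁻¹) · kg = kg·s·A⁻¹·mol⁻².
Right side:
  Ω = V/A (resistance = voltage per current),
      = kg·m²·s⁻³·A⁻².
  C = A·s = s·A (charge = current × time).
  So C⁻¹ = s⁻¹·A⁻¹.
  H = Wb/A (inductance = flux per current),
      = kg·m²·s⁻²·A⁻².
  So H⁻¹ = kg⁻¹·m⁻²·s²·A².
  kat = mol/s = s⁻¹·mol (catalytic activity).
  So kat⁻¹ = s·mol⁻¹.
  Combining: Ω·C⁻¹·kg·s·H⁻¹·kat⁻¹ = (kg·m²·s⁻³·A⁻²) · (s⁻¹·A⁻¹) · kg · s · (kg⁻¹·m⁻²·s²·A²) · (s·mol⁻¹) = kg·A⁻¹·mol⁻¹.
Left is kg·s·A⁻¹·mol⁻²; right is kg·A⁻¹·mol⁻¹ — different.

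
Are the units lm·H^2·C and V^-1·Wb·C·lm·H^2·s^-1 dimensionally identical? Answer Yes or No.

Left side:
  lm = cd·sr = cd (luminous flux; sr is dimensionless).
  H = Wb/A (inductance = flux per current),
      = kg·m²·s⁻²·A⁻².
  So H² = kg²·m⁴·s⁻⁴·A⁻⁴.
  C = A·s = s·A (charge = current × time).
  Combining: lm·H²·C = cd · (kg²·m⁴·s⁻⁴·A⁻⁴) · (s·A) = kg²·m⁴·s⁻³·A⁻³·cd.
Right side:
  V = W/A (potential = power per current),
      = kg·m²·s⁻³·A⁻¹.
  So V⁻¹ = kg⁻¹·m⁻²·s³·A.
  Wb = V·s (flux: a volt is a weber per second),
      = kg·m²·s⁻²·A⁻¹.
  C = A·s = s·A (charge = current × time).
  lm = cd·sr = cd (luminous flux; sr is dimensionless).
  H = Wb/A (inductance = flux per current),
      = kg·m²·s⁻²·A⁻².
  So H² = kg²·m⁴·s⁻⁴·A⁻⁴.
  Combining: V⁻¹·Wb·C·lm·H²·s⁻¹ = (kg⁻¹·m⁻²·s³·A) · (kg·m²·s⁻²·A⁻¹) · (s·A) · cd · (kg²·m⁴·s⁻⁴·A⁻⁴) · s⁻¹ = kg²·m⁴·s⁻³·A⁻³·cd.
Both reduce to kg²·m⁴·s⁻³·A⁻³·cd.

Yes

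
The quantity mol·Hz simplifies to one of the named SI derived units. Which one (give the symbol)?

Hz = 1/s = s⁻¹ (frequency is cycles per second).
Combining: mol·Hz = mol · s⁻¹ = s⁻¹·mol.
s⁻¹·mol is the base-SI form of the katal.

kat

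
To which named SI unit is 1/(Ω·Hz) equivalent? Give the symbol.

F

Ω = kg·m²·s⁻³·A⁻².
So Ω⁻¹ = kg⁻¹·m⁻²·s³·A².
Hz = s⁻¹.
So Hz⁻¹ = s.
Combining: Ω⁻¹·Hz⁻¹ = (kg⁻¹·m⁻²·s³·A²) · s = kg⁻¹·m⁻²·s⁴·A².
kg⁻¹·m⁻²·s⁴·A² is the base-SI form of the farad.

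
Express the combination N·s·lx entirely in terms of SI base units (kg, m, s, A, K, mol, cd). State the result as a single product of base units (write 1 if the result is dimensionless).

N = kg·m·s⁻².
lx = m⁻²·cd.
Combining: N·s·lx = (kg·m·s⁻²) · s · (m⁻²·cd) = kg·m⁻¹·s⁻¹·cd.

kg·m⁻¹·s⁻¹·cd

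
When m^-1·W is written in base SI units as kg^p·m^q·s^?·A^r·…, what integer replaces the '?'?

W = J/s (power = energy per time),
    = kg·m²·s⁻³.
Combining: m⁻¹·W = m⁻¹ · (kg·m²·s⁻³) = kg·m·s⁻³.
The exponent of s is -3.

-3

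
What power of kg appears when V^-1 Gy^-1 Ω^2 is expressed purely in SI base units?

1

V = W/A (potential = power per current),
    = kg·m²·s⁻³·A⁻¹.
So V⁻¹ = kg⁻¹·m⁻²·s³·A.
Gy = J/kg (absorbed dose = energy per mass),
    = m²·s⁻².
So Gy⁻¹ = m⁻²·s².
Ω = V/A (resistance = voltage per current),
    = kg·m²·s⁻³·A⁻².
So Ω² = kg²·m⁴·s⁻⁶·A⁻⁴.
Combining: V⁻¹·Gy⁻¹·Ω² = (kg⁻¹·m⁻²·s³·A) · (m⁻²·s²) · (kg²·m⁴·s⁻⁶·A⁻⁴) = kg·s⁻¹·A⁻³.
The exponent of kg is 1.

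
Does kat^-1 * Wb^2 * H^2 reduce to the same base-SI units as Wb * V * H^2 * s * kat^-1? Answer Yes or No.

Yes

Left side:
  kat = s⁻¹·mol.
  So kat⁻¹ = s·mol⁻¹.
  Wb = kg·m²·s⁻²·A⁻¹.
  So Wb² = kg²·m⁴·s⁻⁴·A⁻².
  H = kg·m²·s⁻²·A⁻².
  So H² = kg²·m⁴·s⁻⁴·A⁻⁴.
  Combining: kat⁻¹·Wb²·H² = (s·mol⁻¹) · (kg²·m⁴·s⁻⁴·A⁻²) · (kg²·m⁴·s⁻⁴·A⁻⁴) = kg⁴·m⁸·s⁻⁷·A⁻⁶·mol⁻¹.
Right side:
  Wb = kg·m²·s⁻²·A⁻¹.
  V = kg·m²·s⁻³·A⁻¹.
  H = kg·m²·s⁻²·A⁻².
  So H² = kg²·m⁴·s⁻⁴·A⁻⁴.
  kat = s⁻¹·mol.
  So kat⁻¹ = s·mol⁻¹.
  Combining: Wb·V·H²·s·kat⁻¹ = (kg·m²·s⁻²·A⁻¹) · (kg·m²·s⁻³·A⁻¹) · (kg²·m⁴·s⁻⁴·A⁻⁴) · s · (s·mol⁻¹) = kg⁴·m⁸·s⁻⁷·A⁻⁶·mol⁻¹.
Both reduce to kg⁴·m⁸·s⁻⁷·A⁻⁶·mol⁻¹.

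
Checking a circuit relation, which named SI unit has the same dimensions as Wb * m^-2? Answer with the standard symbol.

Wb = kg·m²·s⁻²·A⁻¹.
Combining: Wb·m⁻² = (kg·m²·s⁻²·A⁻¹) · m⁻² = kg·s⁻²·A⁻¹.
kg·s⁻²·A⁻¹ is the base-SI form of the tesla.

T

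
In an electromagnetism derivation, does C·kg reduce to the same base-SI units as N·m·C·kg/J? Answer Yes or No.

Yes

Left side:
  C = A·s = s·A (charge = current × time).
  Combining: C·kg = (s·A) · kg = kg·s·A.
Right side:
  N = kg·m/s² = kg·m·s⁻² (force = mass × acceleration).
  J = N·m (work = force × distance),
      = kg·m²·s⁻².
  So J⁻¹ = kg⁻¹·m⁻²·s².
  C = A·s = s·A (charge = current × time).
  Combining: N·J⁻¹·m·C·kg = (kg·m·s⁻²) · (kg⁻¹·m⁻²·s²) · m · (s·A) · kg = kg·s·A.
Both reduce to kg·s·A.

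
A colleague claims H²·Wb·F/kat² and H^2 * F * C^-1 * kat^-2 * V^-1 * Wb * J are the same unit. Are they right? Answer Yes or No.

Yes

Left side:
  H = Wb/A (inductance = flux per current),
      = kg·m²·s⁻²·A⁻².
  So H² = kg²·m⁴·s⁻⁴·A⁻⁴.
  Wb = V·s (flux: a volt is a weber per second),
      = kg·m²·s⁻²·A⁻¹.
  kat = mol/s = s⁻¹·mol (catalytic activity).
  So kat⁻² = s²·mol⁻².
  F = C/V (capacitance = charge per voltage),
      = A·s/(kg·m²·s⁻³·A⁻¹) (substituting C and V),
      = kg⁻¹·m⁻²·s⁴·A².
  Combining: H²·Wb·kat⁻²·F = (kg²·m⁴·s⁻⁴·A⁻⁴) · (kg·m²·s⁻²·A⁻¹) · (s²·mol⁻²) · (kg⁻¹·m⁻²·s⁴·A²) = kg²·m⁴·A⁻³·mol⁻².
Right side:
  H = Wb/A (inductance = flux per current),
      = kg·m²·s⁻²·A⁻².
  So H² = kg²·m⁴·s⁻⁴·A⁻⁴.
  F = C/V (capacitance = charge per voltage),
      = A·s/(kg·m²·s⁻³·A⁻¹) (substituting C and V),
      = kg⁻¹·m⁻²·s⁴·A².
  C = A·s = s·A (charge = current × time).
  So C⁻¹ = s⁻¹·A⁻¹.
  kat = mol/s = s⁻¹·mol (catalytic activity).
  So kat⁻² = s²·mol⁻².
  V = W/A (potential = power per current),
      = kg·m²·s⁻³·A⁻¹.
  So V⁻¹ = kg⁻¹·m⁻²·s³·A.
  Wb = V·s (flux: a volt is a weber per second),
      = kg·m²·s⁻²·A⁻¹.
  J = N·m (work = force × distance),
      = kg·m²·s⁻².
  Combining: H²·F·C⁻¹·kat⁻²·V⁻¹·Wb·J = (kg²·m⁴·s⁻⁴·A⁻⁴) · (kg⁻¹·m⁻²·s⁴·A²) · (s⁻¹·A⁻¹) · (s²·mol⁻²) · (kg⁻¹·m⁻²·s³·A) · (kg·m²·s⁻²·A⁻¹) · (kg·m²·s⁻²) = kg²·m⁴·A⁻³·mol⁻².
Both reduce to kg²·m⁴·A⁻³·mol⁻².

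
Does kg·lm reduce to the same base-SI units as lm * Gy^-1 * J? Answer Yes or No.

Left side:
  lm = cd·sr = cd (luminous flux; sr is dimensionless).
  Combining: kg·lm = kg · cd = kg·cd.
Right side:
  lm = cd·sr = cd (luminous flux; sr is dimensionless).
  Gy = J/kg (absorbed dose = energy per mass),
      = m²·s⁻².
  So Gy⁻¹ = m⁻²·s².
  J = N·m (work = force × distance),
      = kg·m²·s⁻².
  Combining: lm·Gy⁻¹·J = cd · (m⁻²·s²) · (kg·m²·s⁻²) = kg·cd.
Both reduce to kg·cd.

Yes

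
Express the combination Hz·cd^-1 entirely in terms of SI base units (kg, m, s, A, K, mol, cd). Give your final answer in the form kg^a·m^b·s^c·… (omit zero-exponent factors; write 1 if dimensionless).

Hz = 1/s = s⁻¹ (frequency is cycles per second).
Combining: Hz·cd⁻¹ = s⁻¹ · cd⁻¹ = s⁻¹·cd⁻¹.

s⁻¹·cd⁻¹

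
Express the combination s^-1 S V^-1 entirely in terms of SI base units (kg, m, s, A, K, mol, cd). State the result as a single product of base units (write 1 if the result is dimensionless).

kg⁻²·m⁻⁴·s⁵·A³

S = 1/Ω (conductance is reciprocal resistance),
    = kg⁻¹·m⁻²·s³·A².
V = W/A (potential = power per current),
    = kg·m²·s⁻³·A⁻¹.
So V⁻¹ = kg⁻¹·m⁻²·s³·A.
Combining: s⁻¹·S·V⁻¹ = s⁻¹ · (kg⁻¹·m⁻²·s³·A²) · (kg⁻¹·m⁻²·s³·A) = kg⁻²·m⁻⁴·s⁵·A³.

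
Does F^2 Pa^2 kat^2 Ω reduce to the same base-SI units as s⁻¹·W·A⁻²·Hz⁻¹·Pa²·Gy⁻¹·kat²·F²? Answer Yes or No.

No

Left side:
  F = kg⁻¹·m⁻²·s⁴·A².
  So F² = kg⁻²·m⁻⁴·s⁸·A⁴.
  Pa = kg·m⁻¹·s⁻².
  So Pa² = kg²·m⁻²·s⁻⁴.
  kat = s⁻¹·mol.
  So kat² = s⁻²·mol².
  Ω = kg·m²·s⁻³·A⁻².
  Combining: F²·Pa²·kat²·Ω = (kg⁻²·m⁻⁴·s⁸·A⁴) · (kg²·m⁻²·s⁻⁴) · (s⁻²·mol²) · (kg·m²·s⁻³·A⁻²) = kg·m⁻⁴·s⁻¹·A²·mol².
Right side:
  W = J/s (power = energy per time),
      = kg·m²·s⁻³.
  Hz = 1/s = s⁻¹ (frequency is cycles per second).
  So Hz⁻¹ = s.
  Pa = N/m² (pressure = force per area),
      = kg·m⁻¹·s⁻².
  So Pa² = kg²·m⁻²·s⁻⁴.
  Gy = J/kg (absorbed dose = energy per mass),
      = m²·s⁻².
  So Gy⁻¹ = m⁻²·s².
  kat = mol/s = s⁻¹·mol (catalytic activity).
  So kat² = s⁻²·mol².
  F = C/V (capacitance = charge per voltage),
      = A·s/(kg·m²·s⁻³·A⁻¹) (substituting C and V),
      = kg⁻¹·m⁻²·s⁴·A².
  So F² = kg⁻²·m⁻⁴·s⁸·A⁴.
  Combining: s⁻¹·W·A⁻²·Hz⁻¹·Pa²·Gy⁻¹·kat²·F² = s⁻¹ · (kg·m²·s⁻³) · A⁻² · s · (kg²·m⁻²·s⁻⁴) · (m⁻²·s²) · (s⁻²·mol²) · (kg⁻²·m⁻⁴·s⁸·A⁴) = kg·m⁻⁶·s·A²·mol².
Left is kg·m⁻⁴·s⁻¹·A²·mol²; right is kg·m⁻⁶·s·A²·mol² — different.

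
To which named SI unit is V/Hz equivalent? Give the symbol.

Hz = 1/s = s⁻¹ (frequency is cycles per second).
So Hz⁻¹ = s.
V = W/A (potential = power per current),
    = kg·m²·s⁻³·A⁻¹.
Combining: Hz⁻¹·V = s · (kg·m²·s⁻³·A⁻¹) = kg·m²·s⁻²·A⁻¹.
kg·m²·s⁻²·A⁻¹ is the base-SI form of the weber.

Wb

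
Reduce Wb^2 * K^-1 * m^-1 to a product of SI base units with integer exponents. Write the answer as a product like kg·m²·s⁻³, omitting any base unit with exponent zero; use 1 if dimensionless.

kg²·m³·s⁻⁴·A⁻²·K⁻¹

Wb = V·s (flux: a volt is a weber per second),
    = kg·m²·s⁻²·A⁻¹.
So Wb² = kg²·m⁴·s⁻⁴·A⁻².
Combining: Wb²·K⁻¹·m⁻¹ = (kg²·m⁴·s⁻⁴·A⁻²) · K⁻¹ · m⁻¹ = kg²·m³·s⁻⁴·A⁻²·K⁻¹.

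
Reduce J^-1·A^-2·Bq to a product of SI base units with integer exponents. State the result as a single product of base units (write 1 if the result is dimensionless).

J = N·m (work = force × distance),
    = kg·m²·s⁻².
So J⁻¹ = kg⁻¹·m⁻²·s².
Bq = 1/s = s⁻¹ (activity is decays per second).
Combining: J⁻¹·A⁻²·Bq = (kg⁻¹·m⁻²·s²) · A⁻² · s⁻¹ = kg⁻¹·m⁻²·s·A⁻².

kg⁻¹·m⁻²·s·A⁻²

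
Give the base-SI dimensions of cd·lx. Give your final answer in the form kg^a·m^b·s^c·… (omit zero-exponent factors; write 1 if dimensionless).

m⁻²·cd²

lx = lm/m² (illuminance = luminous flux per area),
    = m⁻²·cd.
Combining: cd·lx = cd · (m⁻²·cd) = m⁻²·cd².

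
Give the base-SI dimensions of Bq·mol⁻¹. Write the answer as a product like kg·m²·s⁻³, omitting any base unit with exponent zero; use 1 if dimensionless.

Bq = s⁻¹.
Combining: Bq·mol⁻¹ = s⁻¹ · mol⁻¹ = s⁻¹·mol⁻¹.

s⁻¹·mol⁻¹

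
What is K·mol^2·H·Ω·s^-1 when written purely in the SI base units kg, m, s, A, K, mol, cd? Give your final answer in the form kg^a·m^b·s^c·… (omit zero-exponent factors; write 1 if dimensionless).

kg²·m⁴·s⁻⁶·A⁻⁴·K·mol²

H = kg·m²·s⁻²·A⁻².
Ω = kg·m²·s⁻³·A⁻².
Combining: K·mol²·H·Ω·s⁻¹ = K · mol² · (kg·m²·s⁻²·A⁻²) · (kg·m²·s⁻³·A⁻²) · s⁻¹ = kg²·m⁴·s⁻⁶·A⁻⁴·K·mol².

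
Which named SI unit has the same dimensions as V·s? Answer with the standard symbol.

Wb

V = kg·m²·s⁻³·A⁻¹.
Combining: V·s = (kg·m²·s⁻³·A⁻¹) · s = kg·m²·s⁻²·A⁻¹.
kg·m²·s⁻²·A⁻¹ is the base-SI form of the weber.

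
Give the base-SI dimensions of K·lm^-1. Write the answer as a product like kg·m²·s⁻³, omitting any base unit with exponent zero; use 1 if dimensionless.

lm = cd.
So lm⁻¹ = cd⁻¹.
Combining: K·lm⁻¹ = K · cd⁻¹ = K·cd⁻¹.

K·cd⁻¹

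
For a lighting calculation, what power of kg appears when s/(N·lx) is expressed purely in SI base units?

N = kg·m/s² = kg·m·s⁻² (force = mass × acceleration).
So N⁻¹ = kg⁻¹·m⁻¹·s².
lx = lm/m² (illuminance = luminous flux per area),
    = m⁻²·cd.
So lx⁻¹ = m²·cd⁻¹.
Combining: s·N⁻¹·lx⁻¹ = s · (kg⁻¹·m⁻¹·s²) · (m²·cd⁻¹) = kg⁻¹·m·s³·cd⁻¹.
The exponent of kg is -1.

-1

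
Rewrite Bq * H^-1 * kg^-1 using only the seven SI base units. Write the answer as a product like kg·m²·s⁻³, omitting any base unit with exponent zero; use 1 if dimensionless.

kg⁻²·m⁻²·s·A²

Bq = 1/s = s⁻¹ (activity is decays per second).
H = Wb/A (inductance = flux per current),
    = kg·m²·s⁻²·A⁻².
So H⁻¹ = kg⁻¹·m⁻²·s²·A².
Combining: Bq·H⁻¹·kg⁻¹ = s⁻¹ · (kg⁻¹·m⁻²·s²·A²) · kg⁻¹ = kg⁻²·m⁻²·s·A².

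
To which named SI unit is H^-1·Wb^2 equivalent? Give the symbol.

J

H = Wb/A (inductance = flux per current),
    = kg·m²·s⁻²·A⁻².
So H⁻¹ = kg⁻¹·m⁻²·s²·A².
Wb = V·s (flux: a volt is a weber per second),
    = kg·m²·s⁻²·A⁻¹.
So Wb² = kg²·m⁴·s⁻⁴·A⁻².
Combining: H⁻¹·Wb² = (kg⁻¹·m⁻²·s²·A²) · (kg²·m⁴·s⁻⁴·A⁻²) = kg·m²·s⁻².
kg·m²·s⁻² is the base-SI form of the joule.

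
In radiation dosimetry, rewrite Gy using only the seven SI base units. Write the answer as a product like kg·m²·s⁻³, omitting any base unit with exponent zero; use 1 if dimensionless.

m²·s⁻²

Gy = J/kg (absorbed dose = energy per mass),
    = m²·s⁻².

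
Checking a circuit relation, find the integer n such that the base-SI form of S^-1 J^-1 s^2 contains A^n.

S = 1/Ω (conductance is reciprocal resistance),
    = kg⁻¹·m⁻²·s³·A².
So S⁻¹ = kg·m²·s⁻³·A⁻².
J = N·m (work = force × distance),
    = kg·m²·s⁻².
So J⁻¹ = kg⁻¹·m⁻²·s².
Combining: S⁻¹·J⁻¹·s² = (kg·m²·s⁻³·A⁻²) · (kg⁻¹·m⁻²·s²) · s² = s·A⁻².
The exponent of A is -2.

-2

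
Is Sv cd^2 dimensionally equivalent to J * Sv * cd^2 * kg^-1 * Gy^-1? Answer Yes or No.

Left side:
  Sv = J/kg (equivalent dose = energy per mass),
      = m²·s⁻².
  Combining: Sv·cd² = (m²·s⁻²) · cd² = m²·s⁻²·cd².
Right side:
  J = N·m (work = force × distance),
      = kg·m²·s⁻².
  Sv = J/kg (equivalent dose = energy per mass),
      = m²·s⁻².
  Gy = J/kg (absorbed dose = energy per mass),
      = m²·s⁻².
  So Gy⁻¹ = m⁻²·s².
  Combining: J·Sv·cd²·kg⁻¹·Gy⁻¹ = (kg·m²·s⁻²) · (m²·s⁻²) · cd² · kg⁻¹ · (m⁻²·s²) = m²·s⁻²·cd².
Both reduce to m²·s⁻²·cd².

Yes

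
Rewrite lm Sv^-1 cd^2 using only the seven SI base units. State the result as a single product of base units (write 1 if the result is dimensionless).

m⁻²·s²·cd³

lm = cd·sr = cd (luminous flux; sr is dimensionless).
Sv = J/kg (equivalent dose = energy per mass),
    = m²·s⁻².
So Sv⁻¹ = m⁻²·s².
Combining: lm·Sv⁻¹·cd² = cd · (m⁻²·s²) · cd² = m⁻²·s²·cd³.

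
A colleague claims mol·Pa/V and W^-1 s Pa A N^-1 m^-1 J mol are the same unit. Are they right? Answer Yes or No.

No

Left side:
  V = kg·m²·s⁻³·A⁻¹.
  So V⁻¹ = kg⁻¹·m⁻²·s³·A.
  Pa = kg·m⁻¹·s⁻².
  Combining: V⁻¹·mol·Pa = (kg⁻¹·m⁻²·s³·A) · mol · (kg·m⁻¹·s⁻²) = m⁻³·s·A·mol.
Right side:
  W = kg·m²·s⁻³.
  So W⁻¹ = kg⁻¹·m⁻²·s³.
  Pa = kg·m⁻¹·s⁻².
  N = kg·m·s⁻².
  So N⁻¹ = kg⁻¹·m⁻¹·s².
  J = kg·m²·s⁻².
  Combining: W⁻¹·s·Pa·A·N⁻¹·m⁻¹·J·mol = (kg⁻¹·m⁻²·s³) · s · (kg·m⁻¹·s⁻²) · A · (kg⁻¹·m⁻¹·s²) · m⁻¹ · (kg·m²·s⁻²) · mol = m⁻³·s²·A·mol.
Left is m⁻³·s·A·mol; right is m⁻³·s²·A·mol — different.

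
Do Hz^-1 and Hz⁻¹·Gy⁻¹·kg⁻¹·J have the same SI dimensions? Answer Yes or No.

Yes

Left side:
  Hz = 1/s = s⁻¹ (frequency is cycles per second).
  So Hz⁻¹ = s.
Right side:
  Hz = 1/s = s⁻¹ (frequency is cycles per second).
  So Hz⁻¹ = s.
  Gy = J/kg (absorbed dose = energy per mass),
      = m²·s⁻².
  So Gy⁻¹ = m⁻²·s².
  J = N·m (work = force × distance),
      = kg·m²·s⁻².
  Combining: Hz⁻¹·Gy⁻¹·kg⁻¹·J = s · (m⁻²·s²) · kg⁻¹ · (kg·m²·s⁻²) = s.
Both reduce to s.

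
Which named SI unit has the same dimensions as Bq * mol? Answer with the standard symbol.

kat

Bq = 1/s = s⁻¹ (activity is decays per second).
Combining: Bq·mol = s⁻¹ · mol = s⁻¹·mol.
s⁻¹·mol is the base-SI form of the katal.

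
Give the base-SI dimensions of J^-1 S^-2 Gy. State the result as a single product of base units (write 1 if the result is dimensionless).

J = N·m (work = force × distance),
    = kg·m²·s⁻².
So J⁻¹ = kg⁻¹·m⁻²·s².
S = 1/Ω (conductance is reciprocal resistance),
    = kg⁻¹·m⁻²·s³·A².
So S⁻² = kg²·m⁴·s⁻⁶·A⁻⁴.
Gy = J/kg (absorbed dose = energy per mass),
    = m²·s⁻².
Combining: J⁻¹·S⁻²·Gy = (kg⁻¹·m⁻²·s²) · (kg²·m⁴·s⁻⁶·A⁻⁴) · (m²·s⁻²) = kg·m⁴·s⁻⁶·A⁻⁴.

kg·m⁴·s⁻⁶·A⁻⁴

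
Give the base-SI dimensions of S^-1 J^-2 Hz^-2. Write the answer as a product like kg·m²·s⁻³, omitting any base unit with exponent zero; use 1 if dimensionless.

kg⁻¹·m⁻²·s³·A⁻²

S = 1/Ω (conductance is reciprocal resistance),
    = kg⁻¹·m⁻²·s³·A².
So S⁻¹ = kg·m²·s⁻³·A⁻².
J = N·m (work = force × distance),
    = kg·m²·s⁻².
So J⁻² = kg⁻²·m⁻⁴·s⁴.
Hz = 1/s = s⁻¹ (frequency is cycles per second).
So Hz⁻² = s².
Combining: S⁻¹·J⁻²·Hz⁻² = (kg·m²·s⁻³·A⁻²) · (kg⁻²·m⁻⁴·s⁴) · s² = kg⁻¹·m⁻²·s³·A⁻².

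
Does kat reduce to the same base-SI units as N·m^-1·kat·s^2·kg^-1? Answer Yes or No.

Left side:
  kat = mol/s = s⁻¹·mol (catalytic activity).
Right side:
  N = kg·m·s⁻².
  kat = s⁻¹·mol.
  Combining: N·m⁻¹·kat·s²·kg⁻¹ = (kg·m·s⁻²) · m⁻¹ · (s⁻¹·mol) · s² · kg⁻¹ = s⁻¹·mol.
Both reduce to s⁻¹·mol.

Yes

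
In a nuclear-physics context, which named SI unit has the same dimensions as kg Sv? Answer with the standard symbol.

J

Sv = J/kg (equivalent dose = energy per mass),
    = m²·s⁻².
Combining: kg·Sv = kg · (m²·s⁻²) = kg·m²·s⁻².
kg·m²·s⁻² is the base-SI form of the joule.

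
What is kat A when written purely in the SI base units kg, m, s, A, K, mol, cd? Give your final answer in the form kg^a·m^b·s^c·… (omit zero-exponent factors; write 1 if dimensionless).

kat = s⁻¹·mol.
Combining: kat·A = (s⁻¹·mol) · A = s⁻¹·A·mol.

s⁻¹·A·mol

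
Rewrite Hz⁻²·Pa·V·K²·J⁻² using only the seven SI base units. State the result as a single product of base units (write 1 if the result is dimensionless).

m⁻³·s·A⁻¹·K²

Hz = s⁻¹.
So Hz⁻² = s².
Pa = kg·m⁻¹·s⁻².
V = kg·m²·s⁻³·A⁻¹.
J = kg·m²·s⁻².
So J⁻² = kg⁻²·m⁻⁴·s⁴.
Combining: Hz⁻²·Pa·V·K²·J⁻² = s² · (kg·m⁻¹·s⁻²) · (kg·m²·s⁻³·A⁻¹) · K² · (kg⁻²·m⁻⁴·s⁴) = m⁻³·s·A⁻¹·K².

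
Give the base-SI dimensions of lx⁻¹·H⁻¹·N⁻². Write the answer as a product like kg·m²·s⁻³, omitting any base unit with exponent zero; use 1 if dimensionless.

kg⁻³·m⁻²·s⁶·A²·cd⁻¹

lx = lm/m² (illuminance = luminous flux per area),
    = m⁻²·cd.
So lx⁻¹ = m²·cd⁻¹.
H = Wb/A (inductance = flux per current),
    = kg·m²·s⁻²·A⁻².
So H⁻¹ = kg⁻¹·m⁻²·s²·A².
N = kg·m/s² = kg·m·s⁻² (force = mass × acceleration).
So N⁻² = kg⁻²·m⁻²·s⁴.
Combining: lx⁻¹·H⁻¹·N⁻² = (m²·cd⁻¹) · (kg⁻¹·m⁻²·s²·A²) · (kg⁻²·m⁻²·s⁴) = kg⁻³·m⁻²·s⁶·A²·cd⁻¹.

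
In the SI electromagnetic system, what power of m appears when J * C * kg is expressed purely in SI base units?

2

J = kg·m²·s⁻².
C = s·A.
Combining: J·C·kg = (kg·m²·s⁻²) · (s·A) · kg = kg²·m²·s⁻¹·A.
The exponent of m is 2.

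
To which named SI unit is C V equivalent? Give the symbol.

C = A·s = s·A (charge = current × time).
V = W/A (potential = power per current),
    = kg·m²·s⁻³·A⁻¹.
Combining: C·V = (s·A) · (kg·m²·s⁻³·A⁻¹) = kg·m²·s⁻².
kg·m²·s⁻² is the base-SI form of the joule.

J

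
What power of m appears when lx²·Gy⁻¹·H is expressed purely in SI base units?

lx = m⁻²·cd.
So lx² = m⁻⁴·cd².
Gy = m²·s⁻².
So Gy⁻¹ = m⁻²·s².
H = kg·m²·s⁻²·A⁻².
Combining: lx²·Gy⁻¹·H = (m⁻⁴·cd²) · (m⁻²·s²) · (kg·m²·s⁻²·A⁻²) = kg·m⁻⁴·A⁻²·cd².
The exponent of m is -4.

-4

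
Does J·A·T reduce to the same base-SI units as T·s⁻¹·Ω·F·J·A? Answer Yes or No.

Left side:
  J = N·m (work = force × distance),
      = kg·m²·s⁻².
  T = Wb/m² (flux density = flux per area),
      = kg·s⁻²·A⁻¹.
  Combining: J·A·T = (kg·m²·s⁻²) · A · (kg·s⁻²·A⁻¹) = kg²·m²·s⁻⁴.
Right side:
  T = Wb/m² (flux density = flux per area),
      = kg·s⁻²·A⁻¹.
  Ω = V/A (resistance = voltage per current),
      = kg·m²·s⁻³·A⁻².
  F = C/V (capacitance = charge per voltage),
      = A·s/(kg·m²·s⁻³·A⁻¹) (substituting C and V),
      = kg⁻¹·m⁻²·s⁴·A².
  J = N·m (work = force × distance),
      = kg·m²·s⁻².
  Combining: T·s⁻¹·Ω·F·J·A = (kg·s⁻²·A⁻¹) · s⁻¹ · (kg·m²·s⁻³·A⁻²) · (kg⁻¹·m⁻²·s⁴·A²) · (kg·m²·s⁻²) · A = kg²·m²·s⁻⁴.
Both reduce to kg²·m²·s⁻⁴.

Yes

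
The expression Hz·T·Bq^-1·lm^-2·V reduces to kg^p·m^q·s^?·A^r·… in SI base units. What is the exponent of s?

-5

Hz = 1/s = s⁻¹ (frequency is cycles per second).
T = Wb/m² (flux density = flux per area),
    = kg·s⁻²·A⁻¹.
Bq = 1/s = s⁻¹ (activity is decays per second).
So Bq⁻¹ = s.
lm = cd·sr = cd (luminous flux; sr is dimensionless).
So lm⁻² = cd⁻².
V = W/A (potential = power per current),
    = kg·m²·s⁻³·A⁻¹.
Combining: Hz·T·Bq⁻¹·lm⁻²·V = s⁻¹ · (kg·s⁻²·A⁻¹) · s · cd⁻² · (kg·m²·s⁻³·A⁻¹) = kg²·m²·s⁻⁵·A⁻²·cd⁻².
The exponent of s is -5.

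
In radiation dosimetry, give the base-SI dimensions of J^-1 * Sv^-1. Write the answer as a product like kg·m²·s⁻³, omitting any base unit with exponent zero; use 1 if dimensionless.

kg⁻¹·m⁻⁴·s⁴

J = N·m (work = force × distance),
    = kg·m²·s⁻².
So J⁻¹ = kg⁻¹·m⁻²·s².
Sv = J/kg (equivalent dose = energy per mass),
    = m²·s⁻².
So Sv⁻¹ = m⁻²·s².
Combining: J⁻¹·Sv⁻¹ = (kg⁻¹·m⁻²·s²) · (m⁻²·s²) = kg⁻¹·m⁻⁴·s⁴.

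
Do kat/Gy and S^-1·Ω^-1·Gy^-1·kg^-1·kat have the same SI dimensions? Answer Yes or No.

Left side:
  kat = mol/s = s⁻¹·mol (catalytic activity).
  Gy = J/kg (absorbed dose = energy per mass),
      = m²·s⁻².
  So Gy⁻¹ = m⁻²·s².
  Combining: kat·Gy⁻¹ = (s⁻¹·mol) · (m⁻²·s²) = m⁻²·s·mol.
Right side:
  S = 1/Ω (conductance is reciprocal resistance),
      = kg⁻¹·m⁻²·s³·A².
  So S⁻¹ = kg·m²·s⁻³·A⁻².
  Ω = V/A (resistance = voltage per current),
      = kg·m²·s⁻³·A⁻².
  So Ω⁻¹ = kg⁻¹·m⁻²·s³·A².
  Gy = J/kg (absorbed dose = energy per mass),
      = m²·s⁻².
  So Gy⁻¹ = m⁻²·s².
  kat = mol/s = s⁻¹·mol (catalytic activity).
  Combining: S⁻¹·Ω⁻¹·Gy⁻¹·kg⁻¹·kat = (kg·m²·s⁻³·A⁻²) · (kg⁻¹·m⁻²·s³·A²) · (m⁻²·s²) · kg⁻¹ · (s⁻¹·mol) = kg⁻¹·m⁻²·s·mol.
Left is m⁻²·s·mol; right is kg⁻¹·m⁻²·s·mol — different.

No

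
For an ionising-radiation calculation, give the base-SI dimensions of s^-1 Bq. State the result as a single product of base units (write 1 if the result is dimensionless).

s⁻²

Bq = s⁻¹.
Combining: s⁻¹·Bq = s⁻¹ · s⁻¹ = s⁻².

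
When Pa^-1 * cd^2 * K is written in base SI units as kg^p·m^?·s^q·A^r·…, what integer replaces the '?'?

1

Pa = kg·m⁻¹·s⁻².
So Pa⁻¹ = kg⁻¹·m·s².
Combining: Pa⁻¹·cd²·K = (kg⁻¹·m·s²) · cd² · K = kg⁻¹·m·s²·K·cd².
The exponent of m is 1.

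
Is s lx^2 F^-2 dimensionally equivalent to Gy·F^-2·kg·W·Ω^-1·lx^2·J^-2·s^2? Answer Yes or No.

Left side:
  lx = lm/m² (illuminance = luminous flux per area),
      = m⁻²·cd.
  So lx² = m⁻⁴·cd².
  F = C/V (capacitance = charge per voltage),
      = A·s/(kg·m²·s⁻³·A⁻¹) (substituting C and V),
      = kg⁻¹·m⁻²·s⁴·A².
  So F⁻² = kg²·m⁴·s⁻⁸·A⁻⁴.
  Combining: s·lx²·F⁻² = s · (m⁻⁴·cd²) · (kg²·m⁴·s⁻⁸·A⁻⁴) = kg²·s⁻⁷·A⁻⁴·cd².
Right side:
  Gy = m²·s⁻².
  F = kg⁻¹·m⁻²·s⁴·A².
  So F⁻² = kg²·m⁴·s⁻⁸·A⁻⁴.
  W = kg·m²·s⁻³.
  Ω = kg·m²·s⁻³·A⁻².
  So Ω⁻¹ = kg⁻¹·m⁻²·s³·A².
  lx = m⁻²·cd.
  So lx² = m⁻⁴·cd².
  J = kg·m²·s⁻².
  So J⁻² = kg⁻²·m⁻⁴·s⁴.
  Combining: Gy·F⁻²·kg·W·Ω⁻¹·lx²·J⁻²·s² = (m²·s⁻²) · (kg²·m⁴·s⁻⁸·A⁻⁴) · kg · (kg·m²·s⁻³) · (kg⁻¹·m⁻²·s³·A²) · (m⁻⁴·cd²) · (kg⁻²·m⁻⁴·s⁴) · s² = kg·m⁻²·s⁻⁴·A⁻²·cd².
Left is kg²·s⁻⁷·A⁻⁴·cd²; right is kg·m⁻²·s⁻⁴·A⁻²·cd² — different.

No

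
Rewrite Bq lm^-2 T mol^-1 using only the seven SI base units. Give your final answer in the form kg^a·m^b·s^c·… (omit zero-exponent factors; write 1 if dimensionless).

kg·s⁻³·A⁻¹·mol⁻¹·cd⁻²

Bq = 1/s = s⁻¹ (activity is decays per second).
lm = cd·sr = cd (luminous flux; sr is dimensionless).
So lm⁻² = cd⁻².
T = Wb/m² (flux density = flux per area),
    = kg·s⁻²·A⁻¹.
Combining: Bq·lm⁻²·T·mol⁻¹ = s⁻¹ · cd⁻² · (kg·s⁻²·A⁻¹) · mol⁻¹ = kg·s⁻³·A⁻¹·mol⁻¹·cd⁻².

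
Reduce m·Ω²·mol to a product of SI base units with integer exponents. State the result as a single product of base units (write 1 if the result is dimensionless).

kg²·m⁵·s⁻⁶·A⁻⁴·mol

Ω = kg·m²·s⁻³·A⁻².
So Ω² = kg²·m⁴·s⁻⁶·A⁻⁴.
Combining: m·Ω²·mol = m · (kg²·m⁴·s⁻⁶·A⁻⁴) · mol = kg²·m⁵·s⁻⁶·A⁻⁴·mol.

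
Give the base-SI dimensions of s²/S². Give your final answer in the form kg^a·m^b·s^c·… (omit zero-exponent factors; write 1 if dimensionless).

kg²·m⁴·s⁻⁴·A⁻⁴

S = 1/Ω (conductance is reciprocal resistance),
    = kg⁻¹·m⁻²·s³·A².
So S⁻² = kg²·m⁴·s⁻⁶·A⁻⁴.
Combining: s²·S⁻² = s² · (kg²·m⁴·s⁻⁶·A⁻⁴) = kg²·m⁴·s⁻⁴·A⁻⁴.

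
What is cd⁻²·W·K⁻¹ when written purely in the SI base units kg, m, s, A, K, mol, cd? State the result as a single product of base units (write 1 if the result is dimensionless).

kg·m²·s⁻³·K⁻¹·cd⁻²

W = J/s (power = energy per time),
    = kg·m²·s⁻³.
Combining: cd⁻²·W·K⁻¹ = cd⁻² · (kg·m²·s⁻³) · K⁻¹ = kg·m²·s⁻³·K⁻¹·cd⁻².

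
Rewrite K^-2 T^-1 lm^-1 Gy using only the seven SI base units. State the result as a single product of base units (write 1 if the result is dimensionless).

kg⁻¹·m²·A·K⁻²·cd⁻¹

T = kg·s⁻²·A⁻¹.
So T⁻¹ = kg⁻¹·s²·A.
lm = cd.
So lm⁻¹ = cd⁻¹.
Gy = m²·s⁻².
Combining: K⁻²·T⁻¹·lm⁻¹·Gy = K⁻² · (kg⁻¹·s²·A) · cd⁻¹ · (m²·s⁻²) = kg⁻¹·m²·A·K⁻²·cd⁻¹.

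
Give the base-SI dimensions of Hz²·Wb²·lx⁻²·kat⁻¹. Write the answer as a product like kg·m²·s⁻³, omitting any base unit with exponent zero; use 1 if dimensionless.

kg²·m⁸·s⁻⁵·A⁻²·mol⁻¹·cd⁻²

Hz = s⁻¹.
So Hz² = s⁻².
Wb = kg·m²·s⁻²·A⁻¹.
So Wb² = kg²·m⁴·s⁻⁴·A⁻².
lx = m⁻²·cd.
So lx⁻² = m⁴·cd⁻².
kat = s⁻¹·mol.
So kat⁻¹ = s·mol⁻¹.
Combining: Hz²·Wb²·lx⁻²·kat⁻¹ = s⁻² · (kg²·m⁴·s⁻⁴·A⁻²) · (m⁴·cd⁻²) · (s·mol⁻¹) = kg²·m⁸·s⁻⁵·A⁻²·mol⁻¹·cd⁻².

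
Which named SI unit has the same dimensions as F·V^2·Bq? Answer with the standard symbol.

W

F = kg⁻¹·m⁻²·s⁴·A².
V = kg·m²·s⁻³·A⁻¹.
So V² = kg²·m⁴·s⁻⁶·A⁻².
Bq = s⁻¹.
Combining: F·V²·Bq = (kg⁻¹·m⁻²·s⁴·A²) · (kg²·m⁴·s⁻⁶·A⁻²) · s⁻¹ = kg·m²·s⁻³.
kg·m²·s⁻³ is the base-SI form of the watt.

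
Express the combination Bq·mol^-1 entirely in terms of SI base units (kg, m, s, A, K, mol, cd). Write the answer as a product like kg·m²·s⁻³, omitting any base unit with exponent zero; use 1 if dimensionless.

Bq = 1/s = s⁻¹ (activity is decays per second).
Combining: Bq·mol⁻¹ = s⁻¹ · mol⁻¹ = s⁻¹·mol⁻¹.

s⁻¹·mol⁻¹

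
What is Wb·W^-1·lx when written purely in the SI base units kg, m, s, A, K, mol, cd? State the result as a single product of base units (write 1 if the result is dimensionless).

m⁻²·s·A⁻¹·cd

Wb = kg·m²·s⁻²·A⁻¹.
W = kg·m²·s⁻³.
So W⁻¹ = kg⁻¹·m⁻²·s³.
lx = m⁻²·cd.
Combining: Wb·W⁻¹·lx = (kg·m²·s⁻²·A⁻¹) · (kg⁻¹·m⁻²·s³) · (m⁻²·cd) = m⁻²·s·A⁻¹·cd.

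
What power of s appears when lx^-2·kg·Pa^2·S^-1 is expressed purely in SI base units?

lx = lm/m² (illuminance = luminous flux per area),
    = m⁻²·cd.
So lx⁻² = m⁴·cd⁻².
Pa = N/m² (pressure = force per area),
    = kg·m⁻¹·s⁻².
So Pa² = kg²·m⁻²·s⁻⁴.
S = 1/Ω (conductance is reciprocal resistance),
    = kg⁻¹·m⁻²·s³·A².
So S⁻¹ = kg·m²·s⁻³·A⁻².
Combining: lx⁻²·kg·Pa²·S⁻¹ = (m⁴·cd⁻²) · kg · (kg²·m⁻²·s⁻⁴) · (kg·m²·s⁻³·A⁻²) = kg⁴·m⁴·s⁻⁷·A⁻²·cd⁻².
The exponent of s is -7.

-7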